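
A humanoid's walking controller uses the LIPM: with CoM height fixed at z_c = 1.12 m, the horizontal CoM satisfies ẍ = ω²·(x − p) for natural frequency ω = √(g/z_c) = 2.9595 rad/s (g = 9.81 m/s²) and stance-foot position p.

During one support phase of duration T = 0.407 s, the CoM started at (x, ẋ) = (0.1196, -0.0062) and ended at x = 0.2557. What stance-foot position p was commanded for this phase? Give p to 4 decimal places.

p = -0.0508

ωT = 2.9595·0.407 = 1.204516; cosh(ωT) = 1.817492, sinh(ωT) = 1.517655
x(T) = p + (x₀−p)·cosh(ωT) + (ẋ₀/ω)·sinh(ωT) ⇒ p·(1 − cosh) = x(T) − x₀·cosh − (ẋ₀/ω)·sinh
numerator   = 0.2557 − (0.1196)·1.817492 − (-0.0062/2.9595)·1.517655 = 0.041507
denominator = 1 − 1.817492 = -0.817492
p = 0.041507 / -0.817492 = -0.0508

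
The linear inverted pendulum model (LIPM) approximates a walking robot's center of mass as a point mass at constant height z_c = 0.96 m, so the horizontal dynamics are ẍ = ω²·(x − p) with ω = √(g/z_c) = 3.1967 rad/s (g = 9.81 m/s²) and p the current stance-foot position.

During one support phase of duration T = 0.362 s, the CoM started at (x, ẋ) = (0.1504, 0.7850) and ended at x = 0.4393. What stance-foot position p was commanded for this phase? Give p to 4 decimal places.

ωT = 3.1967·0.362 = 1.157205; cosh(ωT) = 1.747697, sinh(ωT) = 1.433334
x(T) = p + (x₀−p)·cosh(ωT) + (ẋ₀/ω)·sinh(ωT) ⇒ p·(1 − cosh) = x(T) − x₀·cosh − (ẋ₀/ω)·sinh
numerator   = 0.4393 − (0.1504)·1.747697 − (0.7850/3.1967)·1.433334 = -0.175531
denominator = 1 − 1.747697 = -0.747697
p = -0.175531 / -0.747697 = 0.2348

p = 0.2348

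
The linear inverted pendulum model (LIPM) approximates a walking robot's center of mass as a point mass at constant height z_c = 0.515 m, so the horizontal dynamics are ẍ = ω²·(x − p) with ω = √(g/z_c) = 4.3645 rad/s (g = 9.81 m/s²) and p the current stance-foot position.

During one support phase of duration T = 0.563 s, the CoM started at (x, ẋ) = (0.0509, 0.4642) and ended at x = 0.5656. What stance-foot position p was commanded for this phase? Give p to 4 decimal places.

ωT = 4.3645·0.563 = 2.457213; cosh(ωT) = 5.878957, sinh(ωT) = 5.793284
x(T) = p + (x₀−p)·cosh(ωT) + (ẋ₀/ω)·sinh(ωT) ⇒ p·(1 − cosh) = x(T) − x₀·cosh − (ẋ₀/ω)·sinh
numerator   = 0.5656 − (0.0509)·5.878957 − (0.4642/4.3645)·5.793284 = -0.349802
denominator = 1 − 5.878957 = -4.878957
p = -0.349802 / -4.878957 = 0.0717

p = 0.0717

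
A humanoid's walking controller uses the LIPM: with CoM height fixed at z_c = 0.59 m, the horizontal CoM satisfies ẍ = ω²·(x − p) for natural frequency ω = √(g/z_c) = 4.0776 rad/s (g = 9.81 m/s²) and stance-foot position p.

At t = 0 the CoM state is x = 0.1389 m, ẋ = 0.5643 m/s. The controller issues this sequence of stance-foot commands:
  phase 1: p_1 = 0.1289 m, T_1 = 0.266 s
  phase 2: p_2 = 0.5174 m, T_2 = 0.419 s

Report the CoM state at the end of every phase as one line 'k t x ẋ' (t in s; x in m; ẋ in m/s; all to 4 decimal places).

phase 1: p=0.1289, T=0.266, ωT=1.084642, cosh=1.648201, sinh=1.310178; start (x,ẋ)=(0.138900, 0.564300) → end (x,ẋ)=(0.326698, 0.983504)
phase 2: p=0.5174, T=0.419, ωT=1.708514, cosh=2.850944, sinh=2.669810; start (x,ẋ)=(0.326698, 0.983504) → end (x,ẋ)=(0.617668, 0.727852)

1 0.2660 0.3267 0.9835
2 0.6850 0.6177 0.7279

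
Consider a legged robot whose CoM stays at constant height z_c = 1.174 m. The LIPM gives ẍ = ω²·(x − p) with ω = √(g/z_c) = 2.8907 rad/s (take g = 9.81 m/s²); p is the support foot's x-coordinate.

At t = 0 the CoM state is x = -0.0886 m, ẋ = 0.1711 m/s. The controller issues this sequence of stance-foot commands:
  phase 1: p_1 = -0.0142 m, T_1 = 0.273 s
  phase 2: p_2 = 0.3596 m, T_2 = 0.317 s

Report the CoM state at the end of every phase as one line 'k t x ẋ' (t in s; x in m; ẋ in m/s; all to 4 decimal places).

1 0.2730 -0.0613 0.0393
2 0.5900 -0.2364 -1.2206

phase 1: p=-0.0142, T=0.273, ωT=0.789161, cosh=1.327887, sinh=0.873662; start (x,ẋ)=(-0.088600, 0.171100) → end (x,ẋ)=(-0.061283, 0.039305)
phase 2: p=0.3596, T=0.317, ωT=0.916352, cosh=1.450064, sinh=1.050089; start (x,ẋ)=(-0.061283, 0.039305) → end (x,ẋ)=(-0.236429, -1.220592)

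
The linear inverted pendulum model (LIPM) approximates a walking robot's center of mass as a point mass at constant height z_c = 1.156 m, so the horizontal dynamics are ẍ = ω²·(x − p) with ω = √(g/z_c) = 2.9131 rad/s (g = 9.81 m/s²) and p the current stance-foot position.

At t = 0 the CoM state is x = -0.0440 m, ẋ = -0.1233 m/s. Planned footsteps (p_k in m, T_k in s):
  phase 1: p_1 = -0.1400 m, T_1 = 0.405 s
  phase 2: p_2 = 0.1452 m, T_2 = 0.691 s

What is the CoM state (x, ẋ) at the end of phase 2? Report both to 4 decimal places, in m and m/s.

x = -0.2848, ẋ = -1.1582

phase 1: p=-0.1400, T=0.405, ωT=1.179806, cosh=1.780540, sinh=1.473201; start (x,ẋ)=(-0.044000, -0.123300) → end (x,ẋ)=(-0.031423, 0.192451)
phase 2: p=0.1452, T=0.691, ωT=2.012952, cosh=3.809488, sinh=3.675894; start (x,ẋ)=(-0.031423, 0.192451) → end (x,ẋ)=(-0.284798, -1.158181)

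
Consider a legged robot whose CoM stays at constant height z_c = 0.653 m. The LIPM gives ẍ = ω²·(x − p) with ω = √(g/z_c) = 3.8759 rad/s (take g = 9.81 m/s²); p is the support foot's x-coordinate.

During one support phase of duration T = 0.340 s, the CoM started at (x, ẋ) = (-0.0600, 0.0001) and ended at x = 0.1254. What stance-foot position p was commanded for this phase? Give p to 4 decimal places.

p = -0.2451

ωT = 3.8759·0.340 = 1.317806; cosh(ωT) = 2.001470, sinh(ωT) = 1.733748
x(T) = p + (x₀−p)·cosh(ωT) + (ẋ₀/ω)·sinh(ωT) ⇒ p·(1 − cosh) = x(T) − x₀·cosh − (ẋ₀/ω)·sinh
numerator   = 0.1254 − (-0.0600)·2.001470 − (0.0001/3.8759)·1.733748 = 0.245443
denominator = 1 − 2.001470 = -1.001470
p = 0.245443 / -1.001470 = -0.2451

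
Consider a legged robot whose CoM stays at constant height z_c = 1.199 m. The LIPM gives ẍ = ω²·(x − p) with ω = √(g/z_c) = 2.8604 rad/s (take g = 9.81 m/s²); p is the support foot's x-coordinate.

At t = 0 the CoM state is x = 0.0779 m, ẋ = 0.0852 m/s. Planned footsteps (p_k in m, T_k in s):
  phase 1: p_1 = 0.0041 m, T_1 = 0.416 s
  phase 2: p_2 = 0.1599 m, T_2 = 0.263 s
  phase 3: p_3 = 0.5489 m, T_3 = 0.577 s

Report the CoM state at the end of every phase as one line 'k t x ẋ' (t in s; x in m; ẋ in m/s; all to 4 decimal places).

phase 1: p=0.0041, T=0.416, ωT=1.189926, cosh=1.795541, sinh=1.491298; start (x,ẋ)=(0.077900, 0.085200) → end (x,ẋ)=(0.181031, 0.467789)
phase 2: p=0.1599, T=0.263, ωT=0.752285, cosh=1.296566, sinh=0.825277; start (x,ẋ)=(0.181031, 0.467789) → end (x,ẋ)=(0.322263, 0.656402)
phase 3: p=0.5489, T=0.577, ωT=1.650451, cosh=2.700646, sinh=2.508682; start (x,ẋ)=(0.322263, 0.656402) → end (x,ẋ)=(0.512524, 0.146401)

1 0.4160 0.1810 0.4678
2 0.6790 0.3223 0.6564
3 1.2560 0.5125 0.1464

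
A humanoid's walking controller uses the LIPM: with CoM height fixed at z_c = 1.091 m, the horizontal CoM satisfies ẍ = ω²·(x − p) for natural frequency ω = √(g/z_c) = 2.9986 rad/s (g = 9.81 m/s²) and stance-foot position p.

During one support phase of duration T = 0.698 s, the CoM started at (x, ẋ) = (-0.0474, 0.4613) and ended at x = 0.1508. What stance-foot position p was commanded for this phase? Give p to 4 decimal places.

ωT = 2.9986·0.698 = 2.093023; cosh(ωT) = 4.116353, sinh(ωT) = 3.993039
x(T) = p + (x₀−p)·cosh(ωT) + (ẋ₀/ω)·sinh(ωT) ⇒ p·(1 − cosh) = x(T) − x₀·cosh − (ẋ₀/ω)·sinh
numerator   = 0.1508 − (-0.0474)·4.116353 − (0.4613/2.9986)·3.993039 = -0.268368
denominator = 1 − 4.116353 = -3.116353
p = -0.268368 / -3.116353 = 0.0861

p = 0.0861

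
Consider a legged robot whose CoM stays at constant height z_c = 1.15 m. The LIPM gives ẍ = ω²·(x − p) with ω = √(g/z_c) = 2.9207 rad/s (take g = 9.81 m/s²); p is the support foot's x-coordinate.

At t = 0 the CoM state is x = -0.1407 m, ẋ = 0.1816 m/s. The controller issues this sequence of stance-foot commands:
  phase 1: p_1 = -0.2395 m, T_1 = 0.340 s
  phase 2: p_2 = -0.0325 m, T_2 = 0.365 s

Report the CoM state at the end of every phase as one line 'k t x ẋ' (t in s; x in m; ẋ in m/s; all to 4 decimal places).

1 0.3400 -0.0154 0.6148
2 0.7050 0.2646 1.0622

phase 1: p=-0.2395, T=0.340, ωT=0.993038, cosh=1.534936, sinh=1.164487; start (x,ẋ)=(-0.140700, 0.181600) → end (x,ẋ)=(-0.015444, 0.614775)
phase 2: p=-0.0325, T=0.365, ωT=1.066056, cosh=1.624133, sinh=1.279769; start (x,ẋ)=(-0.015444, 0.614775) → end (x,ẋ)=(0.264578, 1.062228)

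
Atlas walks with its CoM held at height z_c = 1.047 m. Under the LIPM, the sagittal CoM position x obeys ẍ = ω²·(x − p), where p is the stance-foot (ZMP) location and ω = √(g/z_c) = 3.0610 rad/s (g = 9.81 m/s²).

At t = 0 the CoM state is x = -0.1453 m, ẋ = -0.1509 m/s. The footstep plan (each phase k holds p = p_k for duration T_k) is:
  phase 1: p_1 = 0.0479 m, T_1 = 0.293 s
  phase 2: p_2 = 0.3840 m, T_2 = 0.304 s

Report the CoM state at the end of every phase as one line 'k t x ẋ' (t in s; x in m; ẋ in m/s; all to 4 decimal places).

phase 1: p=0.0479, T=0.293, ωT=0.896873, cosh=1.429883, sinh=1.022040; start (x,ẋ)=(-0.145300, -0.150900) → end (x,ẋ)=(-0.278738, -0.820189)
phase 2: p=0.3840, T=0.304, ωT=0.930544, cosh=1.465114, sinh=1.070775; start (x,ẋ)=(-0.278738, -0.820189) → end (x,ẋ)=(-0.873898, -3.373886)

1 0.2930 -0.2787 -0.8202
2 0.5970 -0.8739 -3.3739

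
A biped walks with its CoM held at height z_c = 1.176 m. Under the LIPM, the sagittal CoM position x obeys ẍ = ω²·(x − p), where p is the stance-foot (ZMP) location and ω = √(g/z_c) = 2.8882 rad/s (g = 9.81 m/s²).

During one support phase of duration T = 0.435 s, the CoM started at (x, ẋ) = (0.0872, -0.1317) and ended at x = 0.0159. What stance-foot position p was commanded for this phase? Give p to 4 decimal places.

ωT = 2.8882·0.435 = 1.256367; cosh(ωT) = 1.898662, sinh(ωT) = 1.613975
x(T) = p + (x₀−p)·cosh(ωT) + (ẋ₀/ω)·sinh(ωT) ⇒ p·(1 − cosh) = x(T) − x₀·cosh − (ẋ₀/ω)·sinh
numerator   = 0.0159 − (0.0872)·1.898662 − (-0.1317/2.8882)·1.613975 = -0.076067
denominator = 1 − 1.898662 = -0.898662
p = -0.076067 / -0.898662 = 0.0846

p = 0.0846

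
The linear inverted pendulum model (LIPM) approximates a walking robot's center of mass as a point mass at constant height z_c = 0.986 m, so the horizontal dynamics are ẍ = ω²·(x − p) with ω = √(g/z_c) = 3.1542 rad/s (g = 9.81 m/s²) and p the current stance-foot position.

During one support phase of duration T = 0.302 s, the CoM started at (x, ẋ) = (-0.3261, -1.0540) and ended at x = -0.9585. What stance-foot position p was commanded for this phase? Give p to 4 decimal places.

ωT = 3.1542·0.302 = 0.952568; cosh(ωT) = 1.489054, sinh(ωT) = 1.103305
x(T) = p + (x₀−p)·cosh(ωT) + (ẋ₀/ω)·sinh(ωT) ⇒ p·(1 − cosh) = x(T) − x₀·cosh − (ẋ₀/ω)·sinh
numerator   = -0.9585 − (-0.3261)·1.489054 − (-1.0540/3.1542)·1.103305 = -0.104242
denominator = 1 − 1.489054 = -0.489054
p = -0.104242 / -0.489054 = 0.2131

p = 0.2131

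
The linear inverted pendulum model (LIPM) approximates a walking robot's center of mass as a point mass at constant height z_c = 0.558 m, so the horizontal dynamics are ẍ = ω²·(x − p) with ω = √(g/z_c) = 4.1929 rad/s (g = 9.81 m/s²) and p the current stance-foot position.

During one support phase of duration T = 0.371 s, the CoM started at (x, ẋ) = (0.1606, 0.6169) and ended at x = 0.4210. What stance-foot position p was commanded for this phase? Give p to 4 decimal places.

p = 0.2098

ωT = 4.1929·0.371 = 1.555566; cosh(ωT) = 2.474418, sinh(ωT) = 2.263348
x(T) = p + (x₀−p)·cosh(ωT) + (ẋ₀/ω)·sinh(ωT) ⇒ p·(1 − cosh) = x(T) − x₀·cosh − (ẋ₀/ω)·sinh
numerator   = 0.4210 − (0.1606)·2.474418 − (0.6169/4.1929)·2.263348 = -0.309397
denominator = 1 − 2.474418 = -1.474418
p = -0.309397 / -1.474418 = 0.2098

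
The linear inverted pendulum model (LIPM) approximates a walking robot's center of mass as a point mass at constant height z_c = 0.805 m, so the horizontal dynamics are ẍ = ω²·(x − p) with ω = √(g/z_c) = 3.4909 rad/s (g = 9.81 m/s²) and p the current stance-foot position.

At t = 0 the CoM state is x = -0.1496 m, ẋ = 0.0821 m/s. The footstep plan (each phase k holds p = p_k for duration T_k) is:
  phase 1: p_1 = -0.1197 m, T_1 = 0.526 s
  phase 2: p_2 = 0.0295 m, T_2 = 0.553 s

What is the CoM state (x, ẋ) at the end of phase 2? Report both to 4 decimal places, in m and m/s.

x = -0.6341, ẋ = -2.2367

phase 1: p=-0.1197, T=0.526, ωT=1.836213, cosh=3.216080, sinh=3.056660; start (x,ẋ)=(-0.149600, 0.082100) → end (x,ẋ)=(-0.143973, -0.055008)
phase 2: p=0.0295, T=0.553, ωT=1.930468, cosh=3.518907, sinh=3.373826; start (x,ẋ)=(-0.143973, -0.055008) → end (x,ẋ)=(-0.634099, -2.236682)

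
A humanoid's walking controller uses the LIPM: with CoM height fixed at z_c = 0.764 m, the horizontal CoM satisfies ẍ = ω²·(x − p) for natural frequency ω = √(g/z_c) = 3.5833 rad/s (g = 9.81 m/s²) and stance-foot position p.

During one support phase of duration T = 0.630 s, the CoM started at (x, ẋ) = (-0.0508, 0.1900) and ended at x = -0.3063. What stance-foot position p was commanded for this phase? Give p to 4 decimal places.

ωT = 3.5833·0.630 = 2.257479; cosh(ωT) = 4.831787, sinh(ωT) = 4.727173
x(T) = p + (x₀−p)·cosh(ωT) + (ẋ₀/ω)·sinh(ωT) ⇒ p·(1 − cosh) = x(T) − x₀·cosh − (ẋ₀/ω)·sinh
numerator   = -0.3063 − (-0.0508)·4.831787 − (0.1900/3.5833)·4.727173 = -0.311498
denominator = 1 − 4.831787 = -3.831787
p = -0.311498 / -3.831787 = 0.0813

p = 0.0813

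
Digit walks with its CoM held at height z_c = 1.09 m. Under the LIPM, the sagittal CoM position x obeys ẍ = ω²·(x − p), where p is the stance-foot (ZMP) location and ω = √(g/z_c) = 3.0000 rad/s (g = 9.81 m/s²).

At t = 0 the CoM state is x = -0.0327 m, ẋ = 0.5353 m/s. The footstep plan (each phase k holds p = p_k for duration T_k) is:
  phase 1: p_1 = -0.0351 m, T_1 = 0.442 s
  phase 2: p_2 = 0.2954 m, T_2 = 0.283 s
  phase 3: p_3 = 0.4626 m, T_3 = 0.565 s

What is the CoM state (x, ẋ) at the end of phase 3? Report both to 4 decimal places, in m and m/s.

phase 1: p=-0.0351, T=0.442, ωT=1.326000, cosh=2.015743, sinh=1.750206; start (x,ẋ)=(-0.032700, 0.535300) → end (x,ẋ)=(0.282033, 1.091629)
phase 2: p=0.2954, T=0.283, ωT=0.849000, cosh=1.382575, sinh=0.954733; start (x,ẋ)=(0.282033, 1.091629) → end (x,ẋ)=(0.624324, 1.470973)
phase 3: p=0.4626, T=0.565, ωT=1.695000, cosh=2.815123, sinh=2.631523; start (x,ẋ)=(0.624324, 1.470973) → end (x,ẋ)=(2.208172, 5.417709)

x = 2.2082, ẋ = 5.4177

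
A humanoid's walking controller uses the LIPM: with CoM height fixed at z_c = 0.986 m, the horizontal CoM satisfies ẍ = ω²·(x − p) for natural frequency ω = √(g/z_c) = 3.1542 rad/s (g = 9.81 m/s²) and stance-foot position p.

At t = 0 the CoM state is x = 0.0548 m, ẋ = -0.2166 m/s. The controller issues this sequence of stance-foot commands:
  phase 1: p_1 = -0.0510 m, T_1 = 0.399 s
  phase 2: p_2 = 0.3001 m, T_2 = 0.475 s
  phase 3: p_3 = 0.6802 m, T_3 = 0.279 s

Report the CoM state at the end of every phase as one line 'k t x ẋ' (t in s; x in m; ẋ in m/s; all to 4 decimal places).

phase 1: p=-0.0510, T=0.399, ωT=1.258526, cosh=1.902150, sinh=1.618078; start (x,ẋ)=(0.054800, -0.216600) → end (x,ẋ)=(0.039134, 0.127970)
phase 2: p=0.3001, T=0.475, ωT=1.498245, cosh=2.348676, sinh=2.125154; start (x,ẋ)=(0.039134, 0.127970) → end (x,ẋ)=(-0.226605, -1.448740)
phase 3: p=0.6802, T=0.279, ωT=0.880022, cosh=1.412863, sinh=0.998089; start (x,ẋ)=(-0.226605, -1.448740) → end (x,ẋ)=(-1.059419, -4.901652)

1 0.3990 0.0391 0.1280
2 0.8740 -0.2266 -1.4487
3 1.1530 -1.0594 -4.9017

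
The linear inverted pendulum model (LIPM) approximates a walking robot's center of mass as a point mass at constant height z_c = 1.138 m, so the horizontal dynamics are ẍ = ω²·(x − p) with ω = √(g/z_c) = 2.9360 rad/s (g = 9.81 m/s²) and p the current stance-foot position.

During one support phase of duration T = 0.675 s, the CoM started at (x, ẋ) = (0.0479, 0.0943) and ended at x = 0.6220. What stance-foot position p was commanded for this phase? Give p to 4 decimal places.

ωT = 2.9360·0.675 = 1.981800; cosh(ωT) = 3.696806, sinh(ωT) = 3.558985
x(T) = p + (x₀−p)·cosh(ωT) + (ẋ₀/ω)·sinh(ωT) ⇒ p·(1 − cosh) = x(T) − x₀·cosh − (ẋ₀/ω)·sinh
numerator   = 0.6220 − (0.0479)·3.696806 − (0.0943/2.9360)·3.558985 = 0.330614
denominator = 1 − 3.696806 = -2.696806
p = 0.330614 / -2.696806 = -0.1226

p = -0.1226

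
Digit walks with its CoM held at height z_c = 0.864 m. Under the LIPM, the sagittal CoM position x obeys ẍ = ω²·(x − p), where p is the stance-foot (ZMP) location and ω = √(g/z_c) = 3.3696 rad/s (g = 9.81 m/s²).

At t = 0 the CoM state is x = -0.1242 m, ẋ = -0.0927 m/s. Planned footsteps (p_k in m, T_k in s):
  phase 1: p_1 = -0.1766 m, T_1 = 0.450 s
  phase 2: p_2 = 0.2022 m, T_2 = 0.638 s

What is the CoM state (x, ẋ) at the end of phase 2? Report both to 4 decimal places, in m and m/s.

phase 1: p=-0.1766, T=0.450, ωT=1.516320, cosh=2.387474, sinh=2.167956; start (x,ẋ)=(-0.124200, -0.092700) → end (x,ẋ)=(-0.111138, 0.161471)
phase 2: p=0.2022, T=0.638, ωT=2.149805, cosh=4.349845, sinh=4.233338; start (x,ẋ)=(-0.111138, 0.161471) → end (x,ẋ)=(-0.957912, -3.767290)

x = -0.9579, ẋ = -3.7673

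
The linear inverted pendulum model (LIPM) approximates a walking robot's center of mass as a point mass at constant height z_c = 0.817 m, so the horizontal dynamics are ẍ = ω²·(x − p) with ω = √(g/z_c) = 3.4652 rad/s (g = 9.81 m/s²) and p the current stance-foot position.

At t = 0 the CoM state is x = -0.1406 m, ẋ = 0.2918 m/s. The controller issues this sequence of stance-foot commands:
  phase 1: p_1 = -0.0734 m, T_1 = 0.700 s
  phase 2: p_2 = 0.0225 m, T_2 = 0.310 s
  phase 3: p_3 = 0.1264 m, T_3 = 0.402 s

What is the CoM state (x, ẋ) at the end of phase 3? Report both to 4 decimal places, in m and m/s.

phase 1: p=-0.0734, T=0.700, ωT=2.425640, cosh=5.698943, sinh=5.610522; start (x,ẋ)=(-0.140600, 0.291800) → end (x,ẋ)=(0.016086, 0.356477)
phase 2: p=0.0225, T=0.310, ωT=1.074212, cosh=1.634626, sinh=1.293059; start (x,ẋ)=(0.016086, 0.356477) → end (x,ẋ)=(0.145037, 0.553967)
phase 3: p=0.1264, T=0.402, ωT=1.393010, cosh=2.137641, sinh=1.889314; start (x,ẋ)=(0.145037, 0.553967) → end (x,ẋ)=(0.468275, 1.306194)

x = 0.4683, ẋ = 1.3062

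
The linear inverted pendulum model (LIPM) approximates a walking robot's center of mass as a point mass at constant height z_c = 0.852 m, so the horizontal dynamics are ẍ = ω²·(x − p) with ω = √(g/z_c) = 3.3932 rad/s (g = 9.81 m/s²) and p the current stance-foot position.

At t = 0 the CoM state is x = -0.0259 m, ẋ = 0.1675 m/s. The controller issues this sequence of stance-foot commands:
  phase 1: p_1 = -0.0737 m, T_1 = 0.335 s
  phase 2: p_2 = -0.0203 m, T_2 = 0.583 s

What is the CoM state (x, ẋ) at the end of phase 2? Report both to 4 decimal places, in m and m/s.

phase 1: p=-0.0737, T=0.335, ωT=1.136722, cosh=1.718702, sinh=1.397833; start (x,ẋ)=(-0.025900, 0.167500) → end (x,ẋ)=(0.077456, 0.514604)
phase 2: p=-0.0203, T=0.583, ωT=1.978236, cosh=3.684144, sinh=3.545831; start (x,ẋ)=(0.077456, 0.514604) → end (x,ẋ)=(0.877598, 3.072046)

x = 0.8776, ẋ = 3.0720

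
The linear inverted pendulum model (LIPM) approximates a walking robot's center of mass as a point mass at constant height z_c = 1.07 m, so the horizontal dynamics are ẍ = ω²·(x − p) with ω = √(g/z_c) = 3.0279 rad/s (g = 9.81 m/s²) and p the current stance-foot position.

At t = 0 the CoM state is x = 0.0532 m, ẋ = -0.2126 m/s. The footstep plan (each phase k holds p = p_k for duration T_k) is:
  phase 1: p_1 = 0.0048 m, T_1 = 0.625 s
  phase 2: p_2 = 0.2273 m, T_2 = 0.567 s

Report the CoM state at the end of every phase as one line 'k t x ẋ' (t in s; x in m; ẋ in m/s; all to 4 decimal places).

phase 1: p=0.0048, T=0.625, ωT=1.892437, cosh=3.393114, sinh=3.242410; start (x,ẋ)=(0.053200, -0.212600) → end (x,ẋ)=(-0.058635, -0.246200)
phase 2: p=0.2273, T=0.567, ωT=1.716819, cosh=2.873215, sinh=2.693579; start (x,ẋ)=(-0.058635, -0.246200) → end (x,ẋ)=(-0.813268, -3.039437)

1 0.6250 -0.0586 -0.2462
2 1.1920 -0.8133 -3.0394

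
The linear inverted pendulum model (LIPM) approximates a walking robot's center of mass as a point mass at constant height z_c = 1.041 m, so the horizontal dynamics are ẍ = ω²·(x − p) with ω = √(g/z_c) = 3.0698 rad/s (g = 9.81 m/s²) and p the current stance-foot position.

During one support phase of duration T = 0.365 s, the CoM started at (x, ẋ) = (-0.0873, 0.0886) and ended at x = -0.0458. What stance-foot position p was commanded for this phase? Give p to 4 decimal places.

p = -0.0901

ωT = 3.0698·0.365 = 1.120477; cosh(ωT) = 1.696220, sinh(ωT) = 1.370096
x(T) = p + (x₀−p)·cosh(ωT) + (ẋ₀/ω)·sinh(ωT) ⇒ p·(1 − cosh) = x(T) − x₀·cosh − (ẋ₀/ω)·sinh
numerator   = -0.0458 − (-0.0873)·1.696220 − (0.0886/3.0698)·1.370096 = 0.062737
denominator = 1 − 1.696220 = -0.696220
p = 0.062737 / -0.696220 = -0.0901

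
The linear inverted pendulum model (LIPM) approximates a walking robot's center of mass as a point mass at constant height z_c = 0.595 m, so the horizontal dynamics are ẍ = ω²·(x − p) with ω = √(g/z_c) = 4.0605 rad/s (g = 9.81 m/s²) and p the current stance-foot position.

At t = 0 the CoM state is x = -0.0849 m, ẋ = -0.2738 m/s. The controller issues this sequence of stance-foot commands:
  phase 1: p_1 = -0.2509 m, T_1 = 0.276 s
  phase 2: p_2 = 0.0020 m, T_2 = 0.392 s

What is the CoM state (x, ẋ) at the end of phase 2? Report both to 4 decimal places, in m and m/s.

x = 0.1054, ẋ = 0.5659

phase 1: p=-0.2509, T=0.276, ωT=1.120698, cosh=1.696523, sinh=1.370471; start (x,ẋ)=(-0.084900, -0.273800) → end (x,ẋ)=(-0.061688, 0.459248)
phase 2: p=0.0020, T=0.392, ωT=1.591716, cosh=2.557873, sinh=2.354298; start (x,ẋ)=(-0.061688, 0.459248) → end (x,ẋ)=(0.105368, 0.565864)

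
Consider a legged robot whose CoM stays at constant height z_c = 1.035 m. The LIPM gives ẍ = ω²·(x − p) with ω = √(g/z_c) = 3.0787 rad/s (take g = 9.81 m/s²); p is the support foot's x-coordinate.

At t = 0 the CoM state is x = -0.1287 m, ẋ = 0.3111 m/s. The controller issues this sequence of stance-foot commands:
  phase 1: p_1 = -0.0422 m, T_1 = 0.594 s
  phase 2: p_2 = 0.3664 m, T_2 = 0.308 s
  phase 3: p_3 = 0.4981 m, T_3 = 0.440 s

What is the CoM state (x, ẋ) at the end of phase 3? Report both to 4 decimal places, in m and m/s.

phase 1: p=-0.0422, T=0.594, ωT=1.828748, cosh=3.193350, sinh=3.032735; start (x,ẋ)=(-0.128700, 0.311100) → end (x,ẋ)=(-0.011969, 0.185811)
phase 2: p=0.3664, T=0.308, ωT=0.948240, cosh=1.484292, sinh=1.096870; start (x,ẋ)=(-0.011969, 0.185811) → end (x,ẋ)=(-0.129011, -1.001931)
phase 3: p=0.4981, T=0.440, ωT=1.354628, cosh=2.066681, sinh=1.808638; start (x,ẋ)=(-0.129011, -1.001931) → end (x,ẋ)=(-1.386540, -5.562582)

x = -1.3865, ẋ = -5.5626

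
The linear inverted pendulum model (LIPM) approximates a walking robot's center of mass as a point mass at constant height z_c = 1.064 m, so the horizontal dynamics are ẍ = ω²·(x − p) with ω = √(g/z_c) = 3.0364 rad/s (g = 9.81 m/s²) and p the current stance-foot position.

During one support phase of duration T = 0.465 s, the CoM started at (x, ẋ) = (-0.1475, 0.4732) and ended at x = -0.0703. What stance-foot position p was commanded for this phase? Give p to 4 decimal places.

ωT = 3.0364·0.465 = 1.411926; cosh(ωT) = 2.173763, sinh(ωT) = 1.930089
x(T) = p + (x₀−p)·cosh(ωT) + (ẋ₀/ω)·sinh(ωT) ⇒ p·(1 − cosh) = x(T) − x₀·cosh − (ẋ₀/ω)·sinh
numerator   = -0.0703 − (-0.1475)·2.173763 − (0.4732/3.0364)·1.930089 = -0.050460
denominator = 1 − 2.173763 = -1.173763
p = -0.050460 / -1.173763 = 0.0430

p = 0.0430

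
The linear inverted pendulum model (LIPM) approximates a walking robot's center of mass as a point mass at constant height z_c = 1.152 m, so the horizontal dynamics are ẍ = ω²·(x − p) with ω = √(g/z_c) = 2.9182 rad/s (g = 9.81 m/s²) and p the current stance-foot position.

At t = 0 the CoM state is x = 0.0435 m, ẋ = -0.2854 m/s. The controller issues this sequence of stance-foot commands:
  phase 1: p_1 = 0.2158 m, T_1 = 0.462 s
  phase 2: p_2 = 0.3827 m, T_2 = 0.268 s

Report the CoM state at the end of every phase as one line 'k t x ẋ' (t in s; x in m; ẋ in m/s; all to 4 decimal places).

1 0.4620 -0.3139 -1.4893
2 0.7300 -0.9791 -3.7253

phase 1: p=0.2158, T=0.462, ωT=1.348208, cosh=2.055113, sinh=1.795408; start (x,ẋ)=(0.043500, -0.285400) → end (x,ẋ)=(-0.313887, -1.489271)
phase 2: p=0.3827, T=0.268, ωT=0.782078, cosh=1.321732, sinh=0.864277; start (x,ẋ)=(-0.313887, -1.489271) → end (x,ẋ)=(-0.979075, -3.725302)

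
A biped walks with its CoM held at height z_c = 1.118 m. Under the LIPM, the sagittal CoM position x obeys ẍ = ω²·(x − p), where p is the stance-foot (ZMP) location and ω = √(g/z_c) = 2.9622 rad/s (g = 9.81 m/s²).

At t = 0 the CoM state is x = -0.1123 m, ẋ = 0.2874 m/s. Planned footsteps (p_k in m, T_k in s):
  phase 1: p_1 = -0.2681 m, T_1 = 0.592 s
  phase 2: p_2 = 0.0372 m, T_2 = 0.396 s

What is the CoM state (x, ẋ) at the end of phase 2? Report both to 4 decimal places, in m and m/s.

phase 1: p=-0.2681, T=0.592, ωT=1.753622, cosh=2.974316, sinh=2.801170; start (x,ẋ)=(-0.112300, 0.287400) → end (x,ẋ)=(0.467075, 2.147589)
phase 2: p=0.0372, T=0.396, ωT=1.173031, cosh=1.770601, sinh=1.461173; start (x,ẋ)=(0.467075, 2.147589) → end (x,ẋ)=(1.857684, 5.663144)

x = 1.8577, ẋ = 5.6631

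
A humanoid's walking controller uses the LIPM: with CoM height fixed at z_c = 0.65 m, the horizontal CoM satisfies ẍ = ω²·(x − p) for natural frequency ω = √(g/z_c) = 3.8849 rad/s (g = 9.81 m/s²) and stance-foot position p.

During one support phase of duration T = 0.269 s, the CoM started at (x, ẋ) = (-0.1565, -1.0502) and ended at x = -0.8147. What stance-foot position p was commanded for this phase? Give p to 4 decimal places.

p = 0.3813

ωT = 3.8849·0.269 = 1.045038; cosh(ωT) = 1.597593, sinh(ωT) = 1.245914
x(T) = p + (x₀−p)·cosh(ωT) + (ẋ₀/ω)·sinh(ωT) ⇒ p·(1 − cosh) = x(T) − x₀·cosh − (ẋ₀/ω)·sinh
numerator   = -0.8147 − (-0.1565)·1.597593 − (-1.0502/3.8849)·1.245914 = -0.227870
denominator = 1 − 1.597593 = -0.597593
p = -0.227870 / -0.597593 = 0.3813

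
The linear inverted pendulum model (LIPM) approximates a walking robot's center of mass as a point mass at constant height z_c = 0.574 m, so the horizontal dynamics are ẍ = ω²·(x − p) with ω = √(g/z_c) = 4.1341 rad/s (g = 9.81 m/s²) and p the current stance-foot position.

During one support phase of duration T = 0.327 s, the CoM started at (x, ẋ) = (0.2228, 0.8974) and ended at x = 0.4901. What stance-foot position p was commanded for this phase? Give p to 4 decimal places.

p = 0.3397

ωT = 4.1341·0.327 = 1.351851; cosh(ωT) = 2.061666, sinh(ωT) = 1.802905
x(T) = p + (x₀−p)·cosh(ωT) + (ẋ₀/ω)·sinh(ωT) ⇒ p·(1 − cosh) = x(T) − x₀·cosh − (ẋ₀/ω)·sinh
numerator   = 0.4901 − (0.2228)·2.061666 − (0.8974/4.1341)·1.802905 = -0.360601
denominator = 1 − 2.061666 = -1.061666
p = -0.360601 / -1.061666 = 0.3397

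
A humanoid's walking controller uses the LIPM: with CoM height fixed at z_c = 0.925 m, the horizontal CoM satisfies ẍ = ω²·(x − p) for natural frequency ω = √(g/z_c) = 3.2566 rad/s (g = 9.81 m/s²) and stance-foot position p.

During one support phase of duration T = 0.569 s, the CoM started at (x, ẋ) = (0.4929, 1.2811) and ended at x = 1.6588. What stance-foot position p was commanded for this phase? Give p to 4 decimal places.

p = 0.5185

ωT = 3.2566·0.569 = 1.853005; cosh(ωT) = 3.267864, sinh(ωT) = 3.111098
x(T) = p + (x₀−p)·cosh(ωT) + (ẋ₀/ω)·sinh(ωT) ⇒ p·(1 − cosh) = x(T) − x₀·cosh − (ẋ₀/ω)·sinh
numerator   = 1.6588 − (0.4929)·3.267864 − (1.2811/3.2566)·3.111098 = -1.175792
denominator = 1 − 3.267864 = -2.267864
p = -1.175792 / -2.267864 = 0.5185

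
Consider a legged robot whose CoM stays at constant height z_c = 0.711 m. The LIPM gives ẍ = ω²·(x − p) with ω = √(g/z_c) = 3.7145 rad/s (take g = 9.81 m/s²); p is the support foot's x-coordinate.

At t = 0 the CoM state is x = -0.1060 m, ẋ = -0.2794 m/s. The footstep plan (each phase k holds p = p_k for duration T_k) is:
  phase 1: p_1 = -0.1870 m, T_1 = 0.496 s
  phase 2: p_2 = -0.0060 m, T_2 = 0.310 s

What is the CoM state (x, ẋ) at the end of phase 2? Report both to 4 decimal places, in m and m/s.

x = -0.2592, ẋ = -0.7572

phase 1: p=-0.1870, T=0.496, ωT=1.842392, cosh=3.235028, sinh=3.076590; start (x,ẋ)=(-0.106000, -0.279400) → end (x,ẋ)=(-0.156380, 0.021801)
phase 2: p=-0.0060, T=0.310, ωT=1.151495, cosh=1.739541, sinh=1.423377; start (x,ẋ)=(-0.156380, 0.021801) → end (x,ẋ)=(-0.259238, -0.757156)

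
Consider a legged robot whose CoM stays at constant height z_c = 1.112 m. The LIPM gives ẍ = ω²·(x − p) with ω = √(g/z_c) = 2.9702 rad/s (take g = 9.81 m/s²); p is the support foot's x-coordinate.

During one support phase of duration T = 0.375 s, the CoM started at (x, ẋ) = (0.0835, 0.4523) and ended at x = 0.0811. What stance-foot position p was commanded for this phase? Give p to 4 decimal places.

p = 0.3881

ωT = 2.9702·0.375 = 1.113825; cosh(ωT) = 1.687144, sinh(ωT) = 1.358843
x(T) = p + (x₀−p)·cosh(ωT) + (ẋ₀/ω)·sinh(ωT) ⇒ p·(1 − cosh) = x(T) − x₀·cosh − (ẋ₀/ω)·sinh
numerator   = 0.0811 − (0.0835)·1.687144 − (0.4523/2.9702)·1.358843 = -0.266700
denominator = 1 − 1.687144 = -0.687144
p = -0.266700 / -0.687144 = 0.3881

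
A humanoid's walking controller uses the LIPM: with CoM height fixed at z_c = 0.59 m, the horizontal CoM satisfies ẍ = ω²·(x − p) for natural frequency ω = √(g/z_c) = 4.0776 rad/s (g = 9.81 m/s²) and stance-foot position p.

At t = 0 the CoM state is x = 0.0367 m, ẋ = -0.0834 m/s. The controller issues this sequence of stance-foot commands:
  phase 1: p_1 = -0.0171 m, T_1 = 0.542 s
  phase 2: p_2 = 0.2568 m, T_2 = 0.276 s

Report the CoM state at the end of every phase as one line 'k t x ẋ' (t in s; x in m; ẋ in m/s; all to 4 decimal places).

phase 1: p=-0.0171, T=0.542, ωT=2.210059, cosh=4.612975, sinh=4.503281; start (x,ẋ)=(0.036700, -0.083400) → end (x,ẋ)=(0.138972, 0.603185)
phase 2: p=0.2568, T=0.276, ωT=1.125418, cosh=1.703010, sinh=1.378493; start (x,ẋ)=(0.138972, 0.603185) → end (x,ẋ)=(0.260052, 0.364922)

1 0.5420 0.1390 0.6032
2 0.8180 0.2601 0.3649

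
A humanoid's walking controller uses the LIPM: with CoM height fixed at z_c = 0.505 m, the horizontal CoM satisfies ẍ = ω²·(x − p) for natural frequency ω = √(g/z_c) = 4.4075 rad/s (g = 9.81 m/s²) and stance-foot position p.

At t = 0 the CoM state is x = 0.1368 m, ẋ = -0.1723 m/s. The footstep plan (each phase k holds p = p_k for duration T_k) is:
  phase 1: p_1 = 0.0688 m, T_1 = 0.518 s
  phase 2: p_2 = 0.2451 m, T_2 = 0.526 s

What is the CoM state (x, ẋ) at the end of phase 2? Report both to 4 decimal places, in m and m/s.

phase 1: p=0.0688, T=0.518, ωT=2.283085, cosh=4.954429, sinh=4.852459; start (x,ẋ)=(0.136800, -0.172300) → end (x,ẋ)=(0.216007, 0.600683)
phase 2: p=0.2451, T=0.526, ωT=2.318345, cosh=5.128642, sinh=5.030206; start (x,ẋ)=(0.216007, 0.600683) → end (x,ẋ)=(0.781439, 2.435667)

x = 0.7814, ẋ = 2.4357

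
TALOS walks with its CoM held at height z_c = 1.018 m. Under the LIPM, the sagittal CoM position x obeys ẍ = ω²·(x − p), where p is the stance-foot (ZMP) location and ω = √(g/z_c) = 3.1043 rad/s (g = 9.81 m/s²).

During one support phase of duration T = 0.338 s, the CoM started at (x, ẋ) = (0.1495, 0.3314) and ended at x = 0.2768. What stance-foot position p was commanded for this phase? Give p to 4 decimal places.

p = 0.1602

ωT = 3.1043·0.338 = 1.049253; cosh(ωT) = 1.602859, sinh(ωT) = 1.252660
x(T) = p + (x₀−p)·cosh(ωT) + (ẋ₀/ω)·sinh(ωT) ⇒ p·(1 − cosh) = x(T) − x₀·cosh − (ẋ₀/ω)·sinh
numerator   = 0.2768 − (0.1495)·1.602859 − (0.3314/3.1043)·1.252660 = -0.096555
denominator = 1 − 1.602859 = -0.602859
p = -0.096555 / -0.602859 = 0.1602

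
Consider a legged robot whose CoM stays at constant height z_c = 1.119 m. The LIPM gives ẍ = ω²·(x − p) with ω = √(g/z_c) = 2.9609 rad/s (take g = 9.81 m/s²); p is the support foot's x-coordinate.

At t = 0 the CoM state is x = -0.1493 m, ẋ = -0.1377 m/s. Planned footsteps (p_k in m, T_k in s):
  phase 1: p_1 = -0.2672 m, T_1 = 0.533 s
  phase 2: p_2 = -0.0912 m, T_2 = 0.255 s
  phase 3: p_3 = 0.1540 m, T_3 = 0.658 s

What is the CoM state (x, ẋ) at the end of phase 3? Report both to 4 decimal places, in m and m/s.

phase 1: p=-0.2672, T=0.533, ωT=1.578160, cosh=2.526192, sinh=2.319837; start (x,ẋ)=(-0.149300, -0.137700) → end (x,ẋ)=(-0.077249, 0.461976)
phase 2: p=-0.0912, T=0.255, ωT=0.755030, cosh=1.298836, sinh=0.828839; start (x,ẋ)=(-0.077249, 0.461976) → end (x,ẋ)=(0.056240, 0.634269)
phase 3: p=0.1540, T=0.658, ωT=1.948272, cosh=3.579537, sinh=3.437017; start (x,ẋ)=(0.056240, 0.634269) → end (x,ẋ)=(0.540326, 1.275522)

x = 0.5403, ẋ = 1.2755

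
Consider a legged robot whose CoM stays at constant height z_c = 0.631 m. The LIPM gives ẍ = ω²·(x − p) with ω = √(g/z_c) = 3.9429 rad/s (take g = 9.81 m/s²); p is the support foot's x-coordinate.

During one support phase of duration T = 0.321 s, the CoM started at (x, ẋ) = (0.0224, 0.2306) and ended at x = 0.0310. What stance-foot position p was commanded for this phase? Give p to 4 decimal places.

p = 0.1174

ωT = 3.9429·0.321 = 1.265671; cosh(ωT) = 1.913760, sinh(ωT) = 1.631710
x(T) = p + (x₀−p)·cosh(ωT) + (ẋ₀/ω)·sinh(ωT) ⇒ p·(1 − cosh) = x(T) − x₀·cosh − (ẋ₀/ω)·sinh
numerator   = 0.0310 − (0.0224)·1.913760 − (0.2306/3.9429)·1.631710 = -0.107299
denominator = 1 − 1.913760 = -0.913760
p = -0.107299 / -0.913760 = 0.1174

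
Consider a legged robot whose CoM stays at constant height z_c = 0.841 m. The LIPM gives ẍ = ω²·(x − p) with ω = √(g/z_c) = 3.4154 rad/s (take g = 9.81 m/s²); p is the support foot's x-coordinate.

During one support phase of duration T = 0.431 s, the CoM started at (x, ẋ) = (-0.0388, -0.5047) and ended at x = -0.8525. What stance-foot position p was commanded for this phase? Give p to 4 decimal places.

ωT = 3.4154·0.431 = 1.472037; cosh(ωT) = 2.293781, sinh(ωT) = 2.064324
x(T) = p + (x₀−p)·cosh(ωT) + (ẋ₀/ω)·sinh(ωT) ⇒ p·(1 − cosh) = x(T) − x₀·cosh − (ẋ₀/ω)·sinh
numerator   = -0.8525 − (-0.0388)·2.293781 − (-0.5047/3.4154)·2.064324 = -0.458452
denominator = 1 − 2.293781 = -1.293781
p = -0.458452 / -1.293781 = 0.3544

p = 0.3544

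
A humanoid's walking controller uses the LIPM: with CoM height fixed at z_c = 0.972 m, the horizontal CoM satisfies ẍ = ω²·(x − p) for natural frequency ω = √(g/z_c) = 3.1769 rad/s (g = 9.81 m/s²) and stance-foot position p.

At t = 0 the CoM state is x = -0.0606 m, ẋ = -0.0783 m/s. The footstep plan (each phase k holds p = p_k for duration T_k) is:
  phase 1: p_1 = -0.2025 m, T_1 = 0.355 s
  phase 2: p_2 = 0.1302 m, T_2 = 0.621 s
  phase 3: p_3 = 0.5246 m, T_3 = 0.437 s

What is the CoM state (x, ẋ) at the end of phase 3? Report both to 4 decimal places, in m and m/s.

phase 1: p=-0.2025, T=0.355, ωT=1.127799, cosh=1.706298, sinh=1.382554; start (x,ẋ)=(-0.060600, -0.078300) → end (x,ẋ)=(0.005548, 0.489655)
phase 2: p=0.1302, T=0.621, ωT=1.972855, cosh=3.665118, sinh=3.526059; start (x,ẋ)=(0.005548, 0.489655) → end (x,ẋ)=(0.216808, 0.398304)
phase 3: p=0.5246, T=0.437, ωT=1.388305, cosh=2.128775, sinh=1.879277; start (x,ẋ)=(0.216808, 0.398304) → end (x,ẋ)=(0.104994, -0.989704)

x = 0.1050, ẋ = -0.9897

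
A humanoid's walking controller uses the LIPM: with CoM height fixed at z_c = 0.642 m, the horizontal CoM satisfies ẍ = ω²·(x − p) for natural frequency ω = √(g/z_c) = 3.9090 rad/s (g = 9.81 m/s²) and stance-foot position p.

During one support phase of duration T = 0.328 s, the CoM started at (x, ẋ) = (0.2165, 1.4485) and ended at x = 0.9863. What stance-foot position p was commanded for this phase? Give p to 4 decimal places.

p = 0.0535

ωT = 3.9090·0.328 = 1.282152; cosh(ωT) = 1.940914, sinh(ωT) = 1.663474
x(T) = p + (x₀−p)·cosh(ωT) + (ẋ₀/ω)·sinh(ωT) ⇒ p·(1 − cosh) = x(T) − x₀·cosh − (ẋ₀/ω)·sinh
numerator   = 0.9863 − (0.2165)·1.940914 − (1.4485/3.9090)·1.663474 = -0.050317
denominator = 1 − 1.940914 = -0.940914
p = -0.050317 / -0.940914 = 0.0535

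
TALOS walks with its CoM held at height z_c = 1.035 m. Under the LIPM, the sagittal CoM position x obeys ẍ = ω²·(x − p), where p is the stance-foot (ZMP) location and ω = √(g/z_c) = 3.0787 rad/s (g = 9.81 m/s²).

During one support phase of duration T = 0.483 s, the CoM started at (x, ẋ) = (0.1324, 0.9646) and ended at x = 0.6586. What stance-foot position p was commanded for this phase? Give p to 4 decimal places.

ωT = 3.0787·0.483 = 1.487012; cosh(ωT) = 2.324952, sinh(ωT) = 2.098905
x(T) = p + (x₀−p)·cosh(ωT) + (ẋ₀/ω)·sinh(ωT) ⇒ p·(1 − cosh) = x(T) − x₀·cosh − (ẋ₀/ω)·sinh
numerator   = 0.6586 − (0.1324)·2.324952 − (0.9646/3.0787)·2.098905 = -0.306840
denominator = 1 − 2.324952 = -1.324952
p = -0.306840 / -1.324952 = 0.2316

p = 0.2316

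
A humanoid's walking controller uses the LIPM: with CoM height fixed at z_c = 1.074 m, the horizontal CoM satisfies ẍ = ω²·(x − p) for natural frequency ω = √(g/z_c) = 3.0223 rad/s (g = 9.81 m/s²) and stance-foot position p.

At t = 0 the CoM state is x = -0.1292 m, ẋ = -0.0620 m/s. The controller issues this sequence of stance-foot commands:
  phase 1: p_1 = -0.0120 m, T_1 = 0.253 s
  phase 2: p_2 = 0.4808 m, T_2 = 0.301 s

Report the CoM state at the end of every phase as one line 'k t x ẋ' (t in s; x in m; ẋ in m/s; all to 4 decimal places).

1 0.2530 -0.1824 -0.3790
2 0.5540 -0.6068 -2.6326

phase 1: p=-0.0120, T=0.253, ωT=0.764642, cosh=1.306863, sinh=0.841362; start (x,ẋ)=(-0.129200, -0.062000) → end (x,ẋ)=(-0.182424, -0.379047)
phase 2: p=0.4808, T=0.301, ωT=0.909712, cosh=1.443124, sinh=1.040484; start (x,ẋ)=(-0.182424, -0.379047) → end (x,ẋ)=(-0.606809, -2.632623)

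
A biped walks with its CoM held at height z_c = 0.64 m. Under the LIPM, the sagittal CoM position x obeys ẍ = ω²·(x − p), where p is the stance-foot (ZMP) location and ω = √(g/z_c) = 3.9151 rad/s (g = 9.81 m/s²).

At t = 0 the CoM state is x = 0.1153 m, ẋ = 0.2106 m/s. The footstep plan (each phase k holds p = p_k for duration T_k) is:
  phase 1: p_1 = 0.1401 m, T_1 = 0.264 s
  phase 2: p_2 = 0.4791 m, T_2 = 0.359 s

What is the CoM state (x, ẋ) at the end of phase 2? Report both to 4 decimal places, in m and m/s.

x = -0.0909, ẋ = -1.8793

phase 1: p=0.1401, T=0.264, ωT=1.033586, cosh=1.583429, sinh=1.227700; start (x,ẋ)=(0.115300, 0.210600) → end (x,ẋ)=(0.166871, 0.214267)
phase 2: p=0.4791, T=0.359, ωT=1.405521, cosh=2.161445, sinh=1.916205; start (x,ẋ)=(0.166871, 0.214267) → end (x,ẋ)=(-0.090895, -1.879257)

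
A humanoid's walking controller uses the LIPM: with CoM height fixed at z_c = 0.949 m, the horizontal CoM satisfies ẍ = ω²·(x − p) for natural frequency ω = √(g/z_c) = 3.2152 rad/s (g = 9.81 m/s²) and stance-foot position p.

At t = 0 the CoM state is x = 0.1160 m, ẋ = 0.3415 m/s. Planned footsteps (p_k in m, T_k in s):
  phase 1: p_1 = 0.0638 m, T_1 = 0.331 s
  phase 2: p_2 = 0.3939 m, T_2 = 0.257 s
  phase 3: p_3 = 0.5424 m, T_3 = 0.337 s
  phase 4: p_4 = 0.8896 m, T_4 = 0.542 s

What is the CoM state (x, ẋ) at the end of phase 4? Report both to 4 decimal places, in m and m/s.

x = 1.0945, ẋ = 0.9117

phase 1: p=0.0638, T=0.331, ωT=1.064231, cosh=1.621801, sinh=1.276808; start (x,ẋ)=(0.116000, 0.341500) → end (x,ẋ)=(0.284073, 0.768136)
phase 2: p=0.3939, T=0.257, ωT=0.826306, cosh=1.361263, sinh=0.923600; start (x,ẋ)=(0.284073, 0.768136) → end (x,ẋ)=(0.465052, 0.719499)
phase 3: p=0.5424, T=0.337, ωT=1.083522, cosh=1.646736, sinh=1.308334; start (x,ẋ)=(0.465052, 0.719499) → end (x,ẋ)=(0.707808, 0.859456)
phase 4: p=0.8896, T=0.542, ωT=1.742638, cosh=2.943727, sinh=2.768669; start (x,ẋ)=(0.707808, 0.859456) → end (x,ẋ)=(1.094548, 0.911725)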